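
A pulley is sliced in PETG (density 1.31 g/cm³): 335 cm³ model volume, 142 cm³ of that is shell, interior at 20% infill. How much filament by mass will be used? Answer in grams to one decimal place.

Volume inside the shell = 335 − 142 = 193 cm³.
Deposited infill: 0.20 × 193 → 38.6 cm³.
Total printed volume = 142 + 38.6 = 180.6 cm³.
Mass = 180.6 × 1.31 = 236.586 g.

236.6 g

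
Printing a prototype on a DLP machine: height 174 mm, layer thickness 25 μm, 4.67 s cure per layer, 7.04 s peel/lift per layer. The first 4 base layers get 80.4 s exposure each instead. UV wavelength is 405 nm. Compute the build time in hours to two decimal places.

22.72 hours

Layers = ⌈174/0.025⌉ = 6960.
Bottom layers: 4 × (80.4 + 7.04) → 349.76 s.
Normal layers = 6956 × (4.67 + 7.04), so 81454.76 s.
Total = 349.76 + 81454.76 = 81804.52 s = 22.72 hours.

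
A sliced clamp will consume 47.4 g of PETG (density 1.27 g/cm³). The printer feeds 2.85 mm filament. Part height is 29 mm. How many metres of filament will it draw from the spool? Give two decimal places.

5.85 m

Extruded volume: 47.4/1.27 = 37.3228 cm³ (37322.8 mm³).
A = π r² = π × 1.425² = 6.3794 mm².
L = V/A = 37322.8/6.3794 = 5850.52 mm → 5.85 m.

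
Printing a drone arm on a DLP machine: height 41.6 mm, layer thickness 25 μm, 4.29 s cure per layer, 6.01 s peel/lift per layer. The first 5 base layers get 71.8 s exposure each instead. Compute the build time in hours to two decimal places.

Number of layers: 41.6 / 0.025 → 1664 (rounded up).
Bottom layers: 5 × (71.8 + 6.01) → 389.05 s.
Remaining layers: 1659 × (4.29 + 6.01) → 17087.7 s.
Total = 389.05 + 17087.7 = 17476.75 s = 4.85 hours.

4.85 hours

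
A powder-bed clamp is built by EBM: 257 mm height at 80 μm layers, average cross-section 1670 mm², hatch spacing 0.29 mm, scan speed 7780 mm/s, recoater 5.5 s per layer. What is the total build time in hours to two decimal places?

Number of layers: 257 / 0.08 → 3213 (rounded up).
Hatch length per layer = 1670 / 0.29 = 5758.6 mm.
Scan time per layer: 5758.6 / 7780 → 0.7402 s.
Layer cycle = 0.7402 + 5.5 = 6.2402 s.
3213 layers × 6.2402 s/layer = 20049.7626 s, i.e. 5.57 hours.

5.57 hours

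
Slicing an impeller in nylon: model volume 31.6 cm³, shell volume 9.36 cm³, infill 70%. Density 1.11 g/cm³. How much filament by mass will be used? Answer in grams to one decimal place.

Infill region = 31.6 − 9.36, so 22.24 cm³.
Infill deposited: 0.70 × 22.24 → 15.568 cm³.
Total extruded = 9.36 + 15.568, so 24.928 cm³.
Mass = 24.928 × 1.11 = 27.67008 g.

27.7 g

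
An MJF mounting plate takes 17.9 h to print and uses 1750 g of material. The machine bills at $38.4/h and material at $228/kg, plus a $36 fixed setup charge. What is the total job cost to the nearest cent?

Time charge: 38.4 × 17.9 → $687.36.
Material cost = 228 × 1750/1000 = $399.00.
Adding setup: 687.36 + 399.00 + 36 → $1122.36.

$1122.36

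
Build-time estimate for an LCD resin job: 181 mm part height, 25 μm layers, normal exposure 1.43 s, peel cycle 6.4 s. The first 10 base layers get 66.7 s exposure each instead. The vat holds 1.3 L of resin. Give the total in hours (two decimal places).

15.93 hours

Layers = ⌈181/0.025⌉ = 7240.
Bottom layers: 10 × (66.7 + 6.4) → 731 s.
Remaining layers = 7230 × (1.43 + 6.4), so 56610.9 s.
Sum: 731 + 56610.9 = 57341.9 s → 15.93 hours.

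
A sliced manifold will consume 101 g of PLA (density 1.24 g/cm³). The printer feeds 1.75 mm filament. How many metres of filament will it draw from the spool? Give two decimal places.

Extruded volume: 101/1.24 = 81.4516 cm³ (81451.6 mm³).
A = π r² = π × 0.875² = 2.4053 mm².
Length = 81451.6 / 2.4053 = 33863.39 mm = 33.86 m.

33.86 m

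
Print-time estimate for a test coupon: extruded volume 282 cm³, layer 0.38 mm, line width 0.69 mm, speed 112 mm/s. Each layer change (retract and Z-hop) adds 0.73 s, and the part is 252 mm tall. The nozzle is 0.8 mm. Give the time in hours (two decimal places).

Extrusion cross-section = 0.38 × 0.69, so 0.2622 mm².
Total extruded path = 282000/0.2622 = 1075514.9 mm.
Extrusion time: 1075514.9 / 112 → 9602.8 s.
Layer count = ceil(252 / 0.38) = 664.
Layer-change overhead: 664 × 0.73 → 484.72 s.
Total = 9602.8 + 484.72 = 10087.52 s = 2.80 hours.

2.80 hours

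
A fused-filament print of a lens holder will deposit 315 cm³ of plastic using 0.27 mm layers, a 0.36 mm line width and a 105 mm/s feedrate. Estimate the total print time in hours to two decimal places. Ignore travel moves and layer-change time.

8.57 hours

Bead cross-section = 0.27 × 0.36 = 0.0972 mm².
Path length: 315000 mm³ / 0.0972 mm² → 3240740.7 mm.
Extrusion time = 3240740.7 / 105 = 30864.2 s.
Converting: 30864.2 s = 8.57 hours.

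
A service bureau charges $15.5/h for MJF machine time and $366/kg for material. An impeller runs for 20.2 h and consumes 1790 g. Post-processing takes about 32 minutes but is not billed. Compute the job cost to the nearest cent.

Time charge: 15.5 × 20.2 → $313.10.
Feedstock cost: 366 × 1790/1000 → $655.14.
Total = 313.10 + 655.14 = $968.24.

$968.24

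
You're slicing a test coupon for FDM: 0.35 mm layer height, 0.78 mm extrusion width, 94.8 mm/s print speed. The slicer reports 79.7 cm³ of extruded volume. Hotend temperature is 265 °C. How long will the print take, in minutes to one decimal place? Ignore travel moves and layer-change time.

Bead cross-section = 0.35 × 0.78, so 0.273 mm².
Path length: 79700 mm³ / 0.273 mm² → 291941.4 mm.
Time extruding: 291941.4 / 94.8 → 3079.6 s.
In the requested units: 3079.6 s = 51.3 minutes.

51.3 minutes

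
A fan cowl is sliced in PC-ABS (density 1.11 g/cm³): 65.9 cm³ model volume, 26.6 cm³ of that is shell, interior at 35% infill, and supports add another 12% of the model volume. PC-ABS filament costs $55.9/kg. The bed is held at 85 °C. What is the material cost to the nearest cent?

Interior volume = 65.9 − 26.6, so 39.3 cm³.
Deposited infill = 0.35 × 39.3 = 13.755 cm³.
Support = 0.12 × 65.9, so 7.908 cm³.
Deposited volume: 26.6 + 13.755 + 7.908 → 48.263 cm³.
Mass = 48.263 × 1.11 = 53.57193 g.
Cost = 53.57193 g / 1000 × $55.9/kg = $2.99.

$2.99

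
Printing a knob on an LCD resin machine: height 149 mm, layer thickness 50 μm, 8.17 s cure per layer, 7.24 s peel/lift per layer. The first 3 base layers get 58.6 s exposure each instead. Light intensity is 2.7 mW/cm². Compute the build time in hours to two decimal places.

Layers = ⌈149/0.05⌉ = 2980.
Bottom layers = 3 × (58.6 + 7.24), so 197.52 s.
Regular layers = 2977 × (8.17 + 7.24), so 45875.57 s.
Sum: 197.52 + 45875.57 = 46073.09 s → 12.80 hours.

12.80 hours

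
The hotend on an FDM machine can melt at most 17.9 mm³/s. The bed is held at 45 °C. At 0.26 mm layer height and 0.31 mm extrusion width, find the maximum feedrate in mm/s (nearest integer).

A = 0.26 × 0.31, so 0.0806 mm².
Max speed = 17.9 / 0.0806 = 222.08 ≈ 222 mm/s.

222 mm/s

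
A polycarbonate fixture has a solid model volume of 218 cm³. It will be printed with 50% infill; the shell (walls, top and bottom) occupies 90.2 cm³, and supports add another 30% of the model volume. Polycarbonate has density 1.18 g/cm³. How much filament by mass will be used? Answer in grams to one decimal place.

Infill region = 218 − 90.2, so 127.8 cm³.
Infill volume = 0.50 × 127.8, so 63.9 cm³.
Support = 0.30 × 218, so 65.4 cm³.
Total printed volume: 90.2 + 63.9 + 65.4 → 219.5 cm³.
Mass = 219.5 × 1.18 = 259.01 g.

259.0 g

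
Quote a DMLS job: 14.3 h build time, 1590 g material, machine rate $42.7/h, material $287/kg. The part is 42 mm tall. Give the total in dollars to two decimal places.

$1066.94

Machine cost = 42.7 × 14.3 = $610.61.
Material charge: 287 × 1590/1000 → $456.33.
Total = 610.61 + 456.33 = $1066.94.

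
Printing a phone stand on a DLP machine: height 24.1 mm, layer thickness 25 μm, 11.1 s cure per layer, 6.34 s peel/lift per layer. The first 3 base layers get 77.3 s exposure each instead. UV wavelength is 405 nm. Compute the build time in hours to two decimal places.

Layer count = ceil(24.1 / 0.025) = 964.
Burn-in layers = 3 × (77.3 + 6.34), so 250.92 s.
Remaining layers = 961 × (11.1 + 6.34) = 16759.84 s.
Total = 250.92 + 16759.84 = 17010.76 s = 4.73 hours.

4.73 hours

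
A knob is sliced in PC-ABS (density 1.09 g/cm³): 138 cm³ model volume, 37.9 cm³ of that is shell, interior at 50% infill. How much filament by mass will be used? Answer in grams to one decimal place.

Volume inside the shell = 138 − 37.9, so 100.1 cm³.
Infill deposited = 0.50 × 100.1, so 50.05 cm³.
Total extruded = 37.9 + 50.05, so 87.95 cm³.
Mass: 87.95 × 1.09 → 95.8655 g.

95.9 g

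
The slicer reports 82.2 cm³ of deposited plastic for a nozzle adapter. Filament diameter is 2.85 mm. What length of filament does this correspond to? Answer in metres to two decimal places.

12.89 m

A = π r² = π × 1.425² = 6.3794 mm².
L = 82200 mm³ / 6.3794 mm² = 12885.22 mm, i.e. 12.89 m.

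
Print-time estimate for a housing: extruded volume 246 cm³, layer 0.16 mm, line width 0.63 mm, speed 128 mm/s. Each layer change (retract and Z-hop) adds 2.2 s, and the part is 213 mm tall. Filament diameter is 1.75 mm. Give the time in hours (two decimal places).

6.11 hours

Line area: 0.16 × 0.63 → 0.1008 mm².
Total extruded path = 246000/0.1008 = 2440476.2 mm.
Time extruding = 2440476.2 / 128, so 19066.2 s.
Layers = ⌈213/0.16⌉ = 1332.
Layer-change overhead = 1332 × 2.2, so 2930.4 s.
Total = 19066.2 + 2930.4 = 21996.6 s = 6.11 hours.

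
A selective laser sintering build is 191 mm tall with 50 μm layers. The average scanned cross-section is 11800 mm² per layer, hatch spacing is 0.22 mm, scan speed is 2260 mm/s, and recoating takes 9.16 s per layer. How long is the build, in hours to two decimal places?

Number of layers: 191 / 0.05 → 3820 (rounded up).
Per-layer scan distance = 11800 / 0.22, so 53636.4 mm.
Per-layer scan time = 53636.4 / 2260, so 23.7329 s.
Time per layer: 23.7329 + 9.16 → 32.8929 s.
Total: 3820 × 32.8929 s = 125650.878 s → 34.90 hours.

34.90 hours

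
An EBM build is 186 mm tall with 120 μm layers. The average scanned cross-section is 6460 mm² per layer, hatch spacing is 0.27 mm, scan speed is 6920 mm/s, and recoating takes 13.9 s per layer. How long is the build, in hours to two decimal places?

Layer count = ceil(186 / 0.12) = 1550.
Per-layer scan distance: 6460 / 0.27 → 23925.9 mm.
Scan time per layer = 23925.9 / 6920 = 3.4575 s.
Per-layer time: 3.4575 + 13.9 → 17.3575 s.
1550 layers × 17.3575 s/layer = 26904.125 s, i.e. 7.47 hours.

7.47 hours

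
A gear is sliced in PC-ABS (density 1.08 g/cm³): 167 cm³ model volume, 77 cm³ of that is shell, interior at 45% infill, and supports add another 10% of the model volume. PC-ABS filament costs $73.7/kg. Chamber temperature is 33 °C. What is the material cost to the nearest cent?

$10.68

Volume inside the shell = 167 − 77, so 90 cm³.
Deposited infill = 0.45 × 90 = 40.5 cm³.
Support = 0.10 × 167 = 16.7 cm³.
Total printed volume = 77 + 40.5 + 16.7, so 134.2 cm³.
Mass = 134.2 × 1.08 = 144.936 g.
Cost = 144.936 g / 1000 × $73.7/kg = $10.68.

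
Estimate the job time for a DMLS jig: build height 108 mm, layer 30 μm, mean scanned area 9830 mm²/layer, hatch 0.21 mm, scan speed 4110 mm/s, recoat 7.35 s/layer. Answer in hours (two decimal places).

Layers = ⌈108/0.03⌉ = 3600.
Scan path per layer = 9830 / 0.21 = 46809.5 mm.
Scan time per layer: 46809.5 / 4110 → 11.3892 s.
Layer cycle = 11.3892 + 7.35, so 18.7392 s.
Build time = 3600 × 18.7392 = 67461.12 s = 18.74 hours.

18.74 hours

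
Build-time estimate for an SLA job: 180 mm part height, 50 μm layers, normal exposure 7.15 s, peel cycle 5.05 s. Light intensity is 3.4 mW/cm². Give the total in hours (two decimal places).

12.20 hours

Layers = ⌈180/0.05⌉ = 3600.
Cycle time = 7.15 + 5.05, so 12.2 s.
Total = 3600 × 12.2 = 43920 s = 12.20 hours.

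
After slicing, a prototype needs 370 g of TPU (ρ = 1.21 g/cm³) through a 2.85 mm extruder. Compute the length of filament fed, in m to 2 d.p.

Extruded volume: 370/1.21 = 305.7851 cm³ (305785.1 mm³).
Cross-section of 2.85 mm filament: π·(2.85/2)² = 6.3794 mm².
Length = 305785.1 / 6.3794 = 47933.21 mm = 47.93 m.

47.93 m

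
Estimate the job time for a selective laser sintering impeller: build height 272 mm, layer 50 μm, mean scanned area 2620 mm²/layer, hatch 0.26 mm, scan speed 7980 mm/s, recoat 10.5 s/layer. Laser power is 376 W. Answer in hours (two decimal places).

17.77 hours

Number of layers: 272 / 0.05 → 5440 (rounded up).
Per-layer scan distance = 2620 / 0.26 = 10076.9 mm.
Scan time per layer = 10076.9 / 7980, so 1.2628 s.
Per-layer time = 1.2628 + 10.5 = 11.7628 s.
Build time = 5440 × 11.7628 = 63989.632 s = 17.77 hours.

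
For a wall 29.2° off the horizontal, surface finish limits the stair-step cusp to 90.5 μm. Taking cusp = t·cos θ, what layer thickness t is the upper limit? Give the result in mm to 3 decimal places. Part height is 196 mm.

0.104 mm

cos(29.2°) = 0.8729; t_max = 0.0905/0.8729 = 0.104 mm.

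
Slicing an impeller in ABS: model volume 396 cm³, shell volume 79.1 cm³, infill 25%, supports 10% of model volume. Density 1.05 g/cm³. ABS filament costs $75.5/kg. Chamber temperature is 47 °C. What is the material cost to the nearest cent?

$15.69

Interior volume: 396 − 79.1 → 316.9 cm³.
Infill deposited = 0.25 × 316.9, so 79.225 cm³.
Support = 0.10 × 396, so 39.6 cm³.
Total printed volume = 79.1 + 79.225 + 39.6, so 197.925 cm³.
Mass: 197.925 × 1.05 → 207.82125 g.
Cost = 207.82125 g / 1000 × $75.5/kg = $15.69.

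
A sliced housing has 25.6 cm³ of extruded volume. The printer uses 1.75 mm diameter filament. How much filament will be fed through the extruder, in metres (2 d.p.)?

10.64 m

A = π r² = π × 0.875² = 2.4053 mm².
L = 25600 mm³ / 2.4053 mm² = 10643.16 mm, i.e. 10.64 m.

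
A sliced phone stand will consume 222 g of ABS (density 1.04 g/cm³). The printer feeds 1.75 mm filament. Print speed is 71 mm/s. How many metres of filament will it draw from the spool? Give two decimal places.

88.75 m

Extruded volume: 222/1.04 = 213.4615 cm³ (213461.5 mm³).
Cross-section of 1.75 mm filament: π·(1.75/2)² = 2.4053 mm².
L = V/A = 213461.5/2.4053 = 88746.31 mm → 88.75 m.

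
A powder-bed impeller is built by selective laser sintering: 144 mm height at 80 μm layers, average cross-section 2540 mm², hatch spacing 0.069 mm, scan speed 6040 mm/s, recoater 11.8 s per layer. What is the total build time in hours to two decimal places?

Number of layers: 144 / 0.08 → 1800 (rounded up).
Hatch length per layer: 2540 / 0.069 → 36811.6 mm.
Per-layer scan time = 36811.6 / 6040, so 6.0946 s.
Time per layer = 6.0946 + 11.8 = 17.8946 s.
Total: 1800 × 17.8946 s = 32210.28 s → 8.95 hours.

8.95 hours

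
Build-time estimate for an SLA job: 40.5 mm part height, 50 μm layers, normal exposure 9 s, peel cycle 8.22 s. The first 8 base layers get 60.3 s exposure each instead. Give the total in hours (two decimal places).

Number of layers: 40.5 / 0.05 → 810 (rounded up).
Bottom layers = 8 × (60.3 + 8.22) = 548.16 s.
Remaining layers: 802 × (9 + 8.22) → 13810.44 s.
Sum: 548.16 + 13810.44 = 14358.6 s → 3.99 hours.

3.99 hours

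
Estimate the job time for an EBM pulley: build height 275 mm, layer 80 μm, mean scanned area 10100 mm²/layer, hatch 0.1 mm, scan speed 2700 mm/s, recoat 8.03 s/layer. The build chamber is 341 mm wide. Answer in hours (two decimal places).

Layer count = ceil(275 / 0.08) = 3438.
Scan path per layer = 10100 / 0.1 = 101000 mm.
Per-layer scan time = 101000 / 2700, so 37.4074 s.
Time per layer: 37.4074 + 8.03 → 45.4374 s.
Build time = 3438 × 45.4374 = 156213.7812 s = 43.39 hours.

43.39 hours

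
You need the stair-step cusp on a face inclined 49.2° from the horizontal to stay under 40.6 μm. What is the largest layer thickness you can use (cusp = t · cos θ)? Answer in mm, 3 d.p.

t = h_c / cos θ = 0.0406 / 0.6534 = 0.062 mm.

0.062 mm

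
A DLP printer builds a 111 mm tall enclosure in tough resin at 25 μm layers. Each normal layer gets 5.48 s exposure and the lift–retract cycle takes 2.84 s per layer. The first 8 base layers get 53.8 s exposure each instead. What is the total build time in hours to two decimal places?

Number of layers: 111 / 0.025 → 4440 (rounded up).
Bottom layers = 8 × (53.8 + 2.84), so 453.12 s.
Remaining layers: 4432 × (5.48 + 2.84) → 36874.24 s.
Sum: 453.12 + 36874.24 = 37327.36 s → 10.37 hours.

10.37 hours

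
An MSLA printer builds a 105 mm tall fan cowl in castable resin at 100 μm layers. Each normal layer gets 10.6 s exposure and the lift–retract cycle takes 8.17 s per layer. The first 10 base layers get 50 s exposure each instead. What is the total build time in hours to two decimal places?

Layers = ⌈105/0.1⌉ = 1050.
Base layers = 10 × (50 + 8.17) = 581.7 s.
Remaining layers: 1040 × (10.6 + 8.17) → 19520.8 s.
Sum: 581.7 + 19520.8 = 20102.5 s → 5.58 hours.

5.58 hours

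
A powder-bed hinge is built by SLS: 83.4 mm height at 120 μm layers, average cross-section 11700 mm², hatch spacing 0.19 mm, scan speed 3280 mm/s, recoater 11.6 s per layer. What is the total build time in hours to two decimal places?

5.86 hours

Layers = ⌈83.4/0.12⌉ = 695.
Hatch length per layer: 11700 / 0.19 → 61578.9 mm.
Scan time per layer: 61578.9 / 3280 → 18.7741 s.
Per-layer time: 18.7741 + 11.6 → 30.3741 s.
695 layers × 30.3741 s/layer = 21109.9995 s, i.e. 5.86 hours.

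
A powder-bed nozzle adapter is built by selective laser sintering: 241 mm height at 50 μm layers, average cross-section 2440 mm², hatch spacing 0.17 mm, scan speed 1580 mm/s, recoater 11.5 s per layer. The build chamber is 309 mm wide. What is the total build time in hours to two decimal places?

Number of layers: 241 / 0.05 → 4820 (rounded up).
Per-layer scan distance = 2440 / 0.17 = 14352.9 mm.
Laser time per layer = 14352.9 / 1580, so 9.0841 s.
Layer cycle = 9.0841 + 11.5, so 20.5841 s.
Total: 4820 × 20.5841 s = 99215.362 s → 27.56 hours.

27.56 hours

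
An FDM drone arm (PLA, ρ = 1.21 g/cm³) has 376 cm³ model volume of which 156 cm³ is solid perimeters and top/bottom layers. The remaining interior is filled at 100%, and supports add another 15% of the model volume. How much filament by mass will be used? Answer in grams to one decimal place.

Infill region = 376 − 156 = 220 cm³.
Infill deposited = 1.00 × 220 = 220 cm³.
Support: 0.15 × 376 → 56.4 cm³.
Total extruded = 156 + 220 + 56.4, so 432.4 cm³.
Mass = 432.4 × 1.21, so 523.204 g.

523.2 g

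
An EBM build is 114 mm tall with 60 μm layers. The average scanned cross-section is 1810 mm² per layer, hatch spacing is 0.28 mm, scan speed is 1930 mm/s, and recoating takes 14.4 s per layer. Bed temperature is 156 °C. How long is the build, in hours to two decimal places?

Number of layers: 114 / 0.06 → 1900 (rounded up).
Hatch length per layer = 1810 / 0.28, so 6464.3 mm.
Scan time per layer = 6464.3 / 1930 = 3.3494 s.
Layer cycle: 3.3494 + 14.4 → 17.7494 s.
Total: 1900 × 17.7494 s = 33723.86 s → 9.37 hours.

9.37 hours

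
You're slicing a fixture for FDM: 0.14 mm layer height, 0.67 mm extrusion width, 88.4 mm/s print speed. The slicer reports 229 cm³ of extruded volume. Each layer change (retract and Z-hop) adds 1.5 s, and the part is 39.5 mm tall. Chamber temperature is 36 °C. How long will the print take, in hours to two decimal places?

Line area = 0.14 × 0.67 = 0.0938 mm².
Total extruded path = 229000/0.0938 = 2441364.6 mm.
Print-move time = 2441364.6 / 88.4 = 27617.2 s.
Number of layers: 39.5 / 0.14 → 283 (rounded up).
Layer-change overhead = 283 × 1.5 = 424.5 s.
Altogether 27617.2 + 424.5 = 28041.7 s, i.e. 7.79 hours.

7.79 hours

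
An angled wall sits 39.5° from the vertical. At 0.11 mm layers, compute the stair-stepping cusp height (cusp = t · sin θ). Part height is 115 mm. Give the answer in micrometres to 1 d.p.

Cusp = layer height × sin(39.5°) = 0.11 × 0.6361 = 0.069971 mm = 70.0 μm.

70.0 μm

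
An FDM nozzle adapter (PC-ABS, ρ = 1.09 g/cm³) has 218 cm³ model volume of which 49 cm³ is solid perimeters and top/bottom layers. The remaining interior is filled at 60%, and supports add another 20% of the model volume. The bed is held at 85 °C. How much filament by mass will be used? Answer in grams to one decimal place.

Interior volume = 218 − 49 = 169 cm³.
Infill volume = 0.60 × 169 = 101.4 cm³.
Support = 0.20 × 218 = 43.6 cm³.
Total printed volume: 49 + 101.4 + 43.6 → 194 cm³.
Mass: 194 × 1.09 → 211.46 g.

211.5 g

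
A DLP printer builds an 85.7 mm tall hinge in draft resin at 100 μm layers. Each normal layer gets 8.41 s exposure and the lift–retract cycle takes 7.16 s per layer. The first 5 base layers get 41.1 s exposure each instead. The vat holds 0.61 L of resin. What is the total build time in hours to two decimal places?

3.75 hours

Layers = ⌈85.7/0.1⌉ = 857.
Bottom layers: 5 × (41.1 + 7.16) → 241.3 s.
Regular layers: 852 × (8.41 + 7.16) → 13265.64 s.
Total = 241.3 + 13265.64 = 13506.94 s = 3.75 hours.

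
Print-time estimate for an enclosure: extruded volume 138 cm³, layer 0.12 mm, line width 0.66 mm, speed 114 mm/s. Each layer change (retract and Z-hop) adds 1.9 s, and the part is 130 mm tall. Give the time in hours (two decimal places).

Line area: 0.12 × 0.66 → 0.0792 mm².
Path length: 138000 mm³ / 0.0792 mm² → 1742424.2 mm.
Extrusion time = 1742424.2 / 114, so 15284.4 s.
Number of layers: 130 / 0.12 → 1084 (rounded up).
Z-hop total: 1084 × 1.9 → 2059.6 s.
Total = 15284.4 + 2059.6 = 17344 s = 4.82 hours.

4.82 hours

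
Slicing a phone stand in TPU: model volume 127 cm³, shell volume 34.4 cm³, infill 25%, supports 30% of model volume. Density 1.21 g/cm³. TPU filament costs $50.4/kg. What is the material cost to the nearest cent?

Interior volume = 127 − 34.4, so 92.6 cm³.
Deposited infill = 0.25 × 92.6, so 23.15 cm³.
Support: 0.30 × 127 → 38.1 cm³.
Deposited volume = 34.4 + 23.15 + 38.1, so 95.65 cm³.
Mass: 95.65 × 1.21 → 115.7365 g.
Cost = 115.7365 g / 1000 × $50.4/kg = $5.83.

$5.83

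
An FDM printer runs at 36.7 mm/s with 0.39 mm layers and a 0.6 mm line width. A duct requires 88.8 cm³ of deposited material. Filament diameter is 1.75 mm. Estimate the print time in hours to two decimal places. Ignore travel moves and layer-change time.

2.87 hours

Line area = 0.39 × 0.6 = 0.234 mm².
Path length: 88800 mm³ / 0.234 mm² → 379487.2 mm.
Time extruding = 379487.2 / 36.7 = 10340.3 s.
That's 10340.3 s → 2.87 hours.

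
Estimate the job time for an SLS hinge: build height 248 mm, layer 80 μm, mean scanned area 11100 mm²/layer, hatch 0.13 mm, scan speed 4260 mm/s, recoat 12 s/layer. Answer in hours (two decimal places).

Layers = ⌈248/0.08⌉ = 3100.
Per-layer scan distance: 11100 / 0.13 → 85384.6 mm.
Per-layer scan time: 85384.6 / 4260 → 20.0433 s.
Layer cycle = 20.0433 + 12, so 32.0433 s.
Build time = 3100 × 32.0433 = 99334.23 s = 27.59 hours.

27.59 hours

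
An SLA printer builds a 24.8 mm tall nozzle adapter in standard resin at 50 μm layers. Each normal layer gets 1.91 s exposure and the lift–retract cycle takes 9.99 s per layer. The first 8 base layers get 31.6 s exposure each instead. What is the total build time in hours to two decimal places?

1.71 hours

Layer count = ceil(24.8 / 0.05) = 496.
Burn-in layers: 8 × (31.6 + 9.99) → 332.72 s.
Remaining layers: 488 × (1.91 + 9.99) → 5807.2 s.
Total = 332.72 + 5807.2 = 6139.92 s = 1.71 hours.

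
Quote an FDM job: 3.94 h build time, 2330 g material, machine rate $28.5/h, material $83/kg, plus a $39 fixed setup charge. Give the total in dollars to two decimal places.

Machine-time cost: 28.5 × 3.94 → $112.29.
Material cost = 83 × 2330/1000, so $193.39.
Adding setup: 112.29 + 193.39 + 39 → $344.68.

$344.68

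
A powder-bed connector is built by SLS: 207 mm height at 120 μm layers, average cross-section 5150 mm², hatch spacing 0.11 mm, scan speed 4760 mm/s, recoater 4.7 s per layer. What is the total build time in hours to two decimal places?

6.97 hours

Number of layers: 207 / 0.12 → 1725 (rounded up).
Scan path per layer = 5150 / 0.11 = 46818.2 mm.
Per-layer scan time: 46818.2 / 4760 → 9.8358 s.
Layer cycle = 9.8358 + 4.7, so 14.5358 s.
Build time = 1725 × 14.5358 = 25074.255 s = 6.97 hours.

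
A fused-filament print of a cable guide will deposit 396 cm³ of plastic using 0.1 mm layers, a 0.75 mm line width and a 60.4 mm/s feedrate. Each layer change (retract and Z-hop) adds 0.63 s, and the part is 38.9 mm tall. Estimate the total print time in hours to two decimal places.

Bead cross-section = 0.1 × 0.75 = 0.075 mm².
Path length: 396000 mm³ / 0.075 mm² → 5280000 mm.
Print-move time: 5280000 / 60.4 → 87417.2 s.
Layers = ⌈38.9/0.1⌉ = 389.
Layer-change overhead: 389 × 0.63 → 245.07 s.
Altogether 87417.2 + 245.07 = 87662.27 s, i.e. 24.35 hours.

24.35 hours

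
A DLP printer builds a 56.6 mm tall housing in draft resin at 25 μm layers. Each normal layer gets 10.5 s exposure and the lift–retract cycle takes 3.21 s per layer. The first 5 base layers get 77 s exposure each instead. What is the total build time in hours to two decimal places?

Number of layers: 56.6 / 0.025 → 2264 (rounded up).
Bottom layers: 5 × (77 + 3.21) → 401.05 s.
Remaining layers = 2259 × (10.5 + 3.21), so 30970.89 s.
Sum: 401.05 + 30970.89 = 31371.94 s → 8.71 hours.

8.71 hours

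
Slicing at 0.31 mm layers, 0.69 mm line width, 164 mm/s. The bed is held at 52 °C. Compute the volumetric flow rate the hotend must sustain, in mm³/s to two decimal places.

Bead cross-section = 0.31 × 0.69 = 0.2139 mm².
Q = v·A = 164 × 0.2139 = 35.08 mm³/s.

35.08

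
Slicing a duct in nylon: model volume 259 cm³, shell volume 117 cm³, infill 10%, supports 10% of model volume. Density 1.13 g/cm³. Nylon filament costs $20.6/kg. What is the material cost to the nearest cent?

$3.66

Infill region = 259 − 117 = 142 cm³.
Infill volume = 0.10 × 142, so 14.2 cm³.
Support = 0.10 × 259 = 25.9 cm³.
Total printed volume: 117 + 14.2 + 25.9 → 157.1 cm³.
Mass = 157.1 × 1.13, so 177.523 g.
Cost = 177.523 g / 1000 × $20.6/kg = $3.66.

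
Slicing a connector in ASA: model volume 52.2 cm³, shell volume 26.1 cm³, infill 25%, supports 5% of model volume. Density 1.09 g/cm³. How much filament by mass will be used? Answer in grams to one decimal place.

Volume inside the shell = 52.2 − 26.1, so 26.1 cm³.
Infill volume = 0.25 × 26.1 = 6.525 cm³.
Support = 0.05 × 52.2 = 2.61 cm³.
Deposited volume = 26.1 + 6.525 + 2.61, so 35.235 cm³.
Mass: 35.235 × 1.09 → 38.40615 g.

38.4 g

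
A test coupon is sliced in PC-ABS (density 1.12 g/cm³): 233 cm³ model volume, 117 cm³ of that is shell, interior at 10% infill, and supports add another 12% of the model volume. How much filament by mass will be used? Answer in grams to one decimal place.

175.3 g

Interior volume = 233 − 117, so 116 cm³.
Infill volume = 0.10 × 116, so 11.6 cm³.
Support: 0.12 × 233 → 27.96 cm³.
Total printed volume: 117 + 11.6 + 27.96 → 156.56 cm³.
Mass = 156.56 × 1.12, so 175.3472 g.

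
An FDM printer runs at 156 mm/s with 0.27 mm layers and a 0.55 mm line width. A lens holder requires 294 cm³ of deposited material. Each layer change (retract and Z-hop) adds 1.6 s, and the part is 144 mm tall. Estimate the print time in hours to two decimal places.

3.76 hours

Extrusion cross-section: 0.27 × 0.55 → 0.1485 mm².
Toolpath length = 294 cm³ / 0.1485 mm² = 294000 / 0.1485 = 1979798 mm.
Extrusion time: 1979798 / 156 → 12691 s.
Number of layers: 144 / 0.27 → 534 (rounded up).
Layer-change overhead = 534 × 1.6 = 854.4 s.
Altogether 12691 + 854.4 = 13545.4 s, i.e. 3.76 hours.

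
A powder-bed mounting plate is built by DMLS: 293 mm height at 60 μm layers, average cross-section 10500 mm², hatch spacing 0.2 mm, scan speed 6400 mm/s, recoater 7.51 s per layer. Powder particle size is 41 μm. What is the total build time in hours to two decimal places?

Number of layers: 293 / 0.06 → 4884 (rounded up).
Scan path per layer = 10500 / 0.2 = 52500 mm.
Laser time per layer = 52500 / 6400 = 8.2031 s.
Per-layer time: 8.2031 + 7.51 → 15.7131 s.
Total: 4884 × 15.7131 s = 76742.7804 s → 21.32 hours.

21.32 hours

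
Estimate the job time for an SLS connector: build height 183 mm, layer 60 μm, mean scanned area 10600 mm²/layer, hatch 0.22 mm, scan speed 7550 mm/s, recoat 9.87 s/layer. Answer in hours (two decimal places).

Layers = ⌈183/0.06⌉ = 3050.
Per-layer scan distance: 10600 / 0.22 → 48181.8 mm.
Laser time per layer: 48181.8 / 7550 → 6.3817 s.
Layer cycle: 6.3817 + 9.87 → 16.2517 s.
Total: 3050 × 16.2517 s = 49567.685 s → 13.77 hours.

13.77 hours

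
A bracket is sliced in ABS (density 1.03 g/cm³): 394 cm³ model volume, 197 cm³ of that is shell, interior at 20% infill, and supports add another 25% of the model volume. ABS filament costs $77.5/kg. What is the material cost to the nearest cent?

Volume inside the shell = 394 − 197 = 197 cm³.
Infill deposited = 0.20 × 197, so 39.4 cm³.
Support = 0.25 × 394 = 98.5 cm³.
Total extruded = 197 + 39.4 + 98.5, so 334.9 cm³.
Mass: 334.9 × 1.03 → 344.947 g.
At $77.5/kg: 344.947/1000 × 77.5 = $26.73.

$26.73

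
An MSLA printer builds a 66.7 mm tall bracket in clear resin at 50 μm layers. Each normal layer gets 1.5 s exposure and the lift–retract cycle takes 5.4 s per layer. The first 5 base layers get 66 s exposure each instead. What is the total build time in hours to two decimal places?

Layer count = ceil(66.7 / 0.05) = 1334.
Burn-in layers: 5 × (66 + 5.4) → 357 s.
Regular layers = 1329 × (1.5 + 5.4) = 9170.1 s.
Total = 357 + 9170.1 = 9527.1 s = 2.65 hours.

2.65 hours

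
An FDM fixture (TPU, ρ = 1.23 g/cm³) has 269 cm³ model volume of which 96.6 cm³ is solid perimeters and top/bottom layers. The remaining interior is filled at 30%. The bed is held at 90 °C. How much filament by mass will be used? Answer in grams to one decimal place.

182.4 g

Volume inside the shell = 269 − 96.6, so 172.4 cm³.
Infill deposited: 0.30 × 172.4 → 51.72 cm³.
Total printed volume: 96.6 + 51.72 → 148.32 cm³.
Mass = 148.32 × 1.23, so 182.4336 g.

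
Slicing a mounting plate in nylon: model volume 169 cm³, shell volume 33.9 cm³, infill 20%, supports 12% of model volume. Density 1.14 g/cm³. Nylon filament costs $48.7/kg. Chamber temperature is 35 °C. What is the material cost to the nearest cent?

Volume inside the shell = 169 − 33.9, so 135.1 cm³.
Infill volume: 0.20 × 135.1 → 27.02 cm³.
Support = 0.12 × 169 = 20.28 cm³.
Total printed volume: 33.9 + 27.02 + 20.28 → 81.2 cm³.
Mass = 81.2 × 1.14 = 92.568 g.
Cost = 92.568 g / 1000 × $48.7/kg = $4.51.

$4.51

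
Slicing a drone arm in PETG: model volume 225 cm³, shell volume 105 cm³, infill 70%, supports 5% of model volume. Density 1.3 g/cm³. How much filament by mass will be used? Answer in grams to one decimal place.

260.3 g

Infill region = 225 − 105, so 120 cm³.
Infill deposited = 0.70 × 120, so 84 cm³.
Support: 0.05 × 225 → 11.25 cm³.
Total printed volume: 105 + 84 + 11.25 → 200.25 cm³.
Mass = 200.25 × 1.3 = 260.325 g.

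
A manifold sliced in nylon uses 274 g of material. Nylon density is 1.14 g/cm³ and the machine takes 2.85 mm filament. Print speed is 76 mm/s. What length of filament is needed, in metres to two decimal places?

37.68 m

Extruded volume: 274/1.14 = 240.3509 cm³ (240350.9 mm³).
A = π r² = π × 1.425² = 6.3794 mm².
L = V/A = 240350.9/6.3794 = 37676.1 mm → 37.68 m.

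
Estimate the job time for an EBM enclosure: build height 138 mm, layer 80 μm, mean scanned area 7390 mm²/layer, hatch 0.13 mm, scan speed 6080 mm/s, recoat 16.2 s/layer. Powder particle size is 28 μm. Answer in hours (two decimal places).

12.24 hours

Layer count = ceil(138 / 0.08) = 1725.
Per-layer scan distance: 7390 / 0.13 → 56846.2 mm.
Beam time per layer: 56846.2 / 6080 → 9.3497 s.
Per-layer time = 9.3497 + 16.2 = 25.5497 s.
Build time = 1725 × 25.5497 = 44073.2325 s = 12.24 hours.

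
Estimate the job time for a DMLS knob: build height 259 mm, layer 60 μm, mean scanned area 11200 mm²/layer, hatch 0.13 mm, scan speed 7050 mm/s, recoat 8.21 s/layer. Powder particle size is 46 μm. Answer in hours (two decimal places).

Number of layers: 259 / 0.06 → 4317 (rounded up).
Hatch length per layer: 11200 / 0.13 → 86153.8 mm.
Laser time per layer: 86153.8 / 7050 → 12.2204 s.
Time per layer = 12.2204 + 8.21 = 20.4304 s.
Build time = 4317 × 20.4304 = 88198.0368 s = 24.50 hours.

24.50 hours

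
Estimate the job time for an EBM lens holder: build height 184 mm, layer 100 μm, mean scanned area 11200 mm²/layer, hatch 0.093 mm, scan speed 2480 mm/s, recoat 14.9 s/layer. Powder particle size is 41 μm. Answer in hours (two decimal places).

32.44 hours

Layers = ⌈184/0.1⌉ = 1840.
Per-layer scan distance = 11200 / 0.093 = 120430.1 mm.
Per-layer scan time = 120430.1 / 2480 = 48.5605 s.
Time per layer = 48.5605 + 14.9 = 63.4605 s.
Build time = 1840 × 63.4605 = 116767.32 s = 32.44 hours.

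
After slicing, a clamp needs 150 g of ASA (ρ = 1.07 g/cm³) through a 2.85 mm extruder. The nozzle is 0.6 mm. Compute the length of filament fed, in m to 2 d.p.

Volume = 150 g / 1.07 g·cm⁻³ = 140.1869 cm³ = 140186.9 mm³.
Filament cross-section = π × (2.85/2)² = 6.3794 mm².
Length = 140186.9 / 6.3794 = 21974.93 mm = 21.97 m.

21.97 m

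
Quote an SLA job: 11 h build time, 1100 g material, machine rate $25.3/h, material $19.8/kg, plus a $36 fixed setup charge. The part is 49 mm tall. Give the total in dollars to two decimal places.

$336.08

Machine-time cost = 25.3 × 11 = $278.30.
Material charge = 19.8 × 1100/1000 = $21.78.
Adding setup: 278.30 + 21.78 + 36 → $336.08.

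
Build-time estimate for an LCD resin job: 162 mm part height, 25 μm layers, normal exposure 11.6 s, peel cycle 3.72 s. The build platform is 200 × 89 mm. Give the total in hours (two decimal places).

Layers = ⌈162/0.025⌉ = 6480.
Per-layer time = 11.6 + 3.72 = 15.32 s.
Build time: 6480 × 15.32 s = 99273.6 s, i.e. 27.58 hours.

27.58 hours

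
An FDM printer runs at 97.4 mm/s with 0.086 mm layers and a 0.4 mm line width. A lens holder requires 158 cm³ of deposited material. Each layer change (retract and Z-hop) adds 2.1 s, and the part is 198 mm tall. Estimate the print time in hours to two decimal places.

14.44 hours

Line area: 0.086 × 0.4 → 0.0344 mm².
Total extruded path = 158000/0.0344 = 4593023.3 mm.
Print-move time = 4593023.3 / 97.4 = 47156.3 s.
Number of layers: 198 / 0.086 → 2303 (rounded up).
Non-print overhead: 2303 × 2.1 → 4836.3 s.
Altogether 47156.3 + 4836.3 = 51992.6 s, i.e. 14.44 hours.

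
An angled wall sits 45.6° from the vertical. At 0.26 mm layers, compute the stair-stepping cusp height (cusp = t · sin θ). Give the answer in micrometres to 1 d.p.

185.8 μm

h_c = t·sin θ = 0.26 × 0.7145 = 0.18577 mm (185.8 μm).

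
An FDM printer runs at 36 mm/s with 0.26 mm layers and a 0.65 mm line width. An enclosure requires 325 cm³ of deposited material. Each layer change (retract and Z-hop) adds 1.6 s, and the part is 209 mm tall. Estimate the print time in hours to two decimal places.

15.20 hours

Bead cross-section = 0.26 × 0.65, so 0.169 mm².
Toolpath length = 325 cm³ / 0.169 mm² = 325000 / 0.169 = 1923076.9 mm.
Print-move time = 1923076.9 / 36 = 53418.8 s.
Layers = ⌈209/0.26⌉ = 804.
Non-print overhead: 804 × 1.6 → 1286.4 s.
Altogether 53418.8 + 1286.4 = 54705.2 s, i.e. 15.20 hours.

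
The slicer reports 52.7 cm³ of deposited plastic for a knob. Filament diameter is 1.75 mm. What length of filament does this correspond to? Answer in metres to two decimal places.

A = π r² = π × 0.875² = 2.4053 mm².
Length = 52.7 cm³ / 2.4053 mm² = 52700 / 2.4053 = 21909.95 mm = 21.91 m.

21.91 m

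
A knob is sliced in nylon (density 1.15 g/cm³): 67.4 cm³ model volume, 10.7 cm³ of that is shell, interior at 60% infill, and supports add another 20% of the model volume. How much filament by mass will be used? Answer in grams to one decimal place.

Interior volume = 67.4 − 10.7 = 56.7 cm³.
Infill volume = 0.60 × 56.7 = 34.02 cm³.
Support = 0.20 × 67.4 = 13.48 cm³.
Total printed volume: 10.7 + 34.02 + 13.48 → 58.2 cm³.
Mass = 58.2 × 1.15 = 66.93 g.

66.9 g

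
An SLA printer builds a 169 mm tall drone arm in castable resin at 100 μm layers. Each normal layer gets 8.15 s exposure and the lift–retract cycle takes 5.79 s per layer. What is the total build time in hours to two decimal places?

6.54 hours

Number of layers: 169 / 0.1 → 1690 (rounded up).
Each layer takes = 8.15 + 5.79, so 13.94 s.
Build time: 1690 × 13.94 s = 23558.6 s, i.e. 6.54 hours.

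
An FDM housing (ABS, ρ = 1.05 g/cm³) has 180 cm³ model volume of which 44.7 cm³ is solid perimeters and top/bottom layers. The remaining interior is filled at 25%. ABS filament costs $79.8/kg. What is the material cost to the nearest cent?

$6.58

Infill region = 180 − 44.7, so 135.3 cm³.
Infill deposited = 0.25 × 135.3 = 33.825 cm³.
Total printed volume = 44.7 + 33.825 = 78.525 cm³.
Mass = 78.525 × 1.05, so 82.45125 g.
At $79.8/kg: 82.45125/1000 × 79.8 = $6.58.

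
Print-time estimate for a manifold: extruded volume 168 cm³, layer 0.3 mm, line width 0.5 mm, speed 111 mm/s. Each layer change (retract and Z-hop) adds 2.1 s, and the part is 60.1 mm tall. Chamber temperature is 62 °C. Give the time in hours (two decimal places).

2.92 hours

Bead cross-section = 0.3 × 0.5, so 0.15 mm².
Path length: 168000 mm³ / 0.15 mm² → 1120000 mm.
Time extruding = 1120000 / 111, so 10090.1 s.
Layer count = ceil(60.1 / 0.3) = 201.
Z-hop total: 201 × 2.1 → 422.1 s.
Altogether 10090.1 + 422.1 = 10512.2 s, i.e. 2.92 hours.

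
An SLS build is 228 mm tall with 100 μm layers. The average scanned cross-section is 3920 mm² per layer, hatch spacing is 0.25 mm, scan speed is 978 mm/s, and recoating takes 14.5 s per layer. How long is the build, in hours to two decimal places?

19.34 hours

Layer count = ceil(228 / 0.1) = 2280.
Scan path per layer: 3920 / 0.25 → 15680 mm.
Laser time per layer: 15680 / 978 → 16.0327 s.
Layer cycle = 16.0327 + 14.5, so 30.5327 s.
Build time = 2280 × 30.5327 = 69614.556 s = 19.34 hours.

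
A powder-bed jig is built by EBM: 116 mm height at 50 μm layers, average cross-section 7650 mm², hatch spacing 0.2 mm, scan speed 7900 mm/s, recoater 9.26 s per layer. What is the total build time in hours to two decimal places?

Number of layers: 116 / 0.05 → 2320 (rounded up).
Per-layer scan distance = 7650 / 0.2 = 38250 mm.
Scan time per layer: 38250 / 7900 → 4.8418 s.
Time per layer = 4.8418 + 9.26 = 14.1018 s.
Total: 2320 × 14.1018 s = 32716.176 s → 9.09 hours.

9.09 hours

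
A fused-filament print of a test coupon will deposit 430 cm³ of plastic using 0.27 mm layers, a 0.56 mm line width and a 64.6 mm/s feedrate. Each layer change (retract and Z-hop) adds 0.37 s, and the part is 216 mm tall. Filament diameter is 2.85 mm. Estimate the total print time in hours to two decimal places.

Bead cross-section: 0.27 × 0.56 → 0.1512 mm².
Path length: 430000 mm³ / 0.1512 mm² → 2843915.3 mm.
Time extruding = 2843915.3 / 64.6, so 44023.5 s.
Layer count = ceil(216 / 0.27) = 800.
Layer-change overhead = 800 × 0.37, so 296 s.
Altogether 44023.5 + 296 = 44319.5 s, i.e. 12.31 hours.

12.31 hours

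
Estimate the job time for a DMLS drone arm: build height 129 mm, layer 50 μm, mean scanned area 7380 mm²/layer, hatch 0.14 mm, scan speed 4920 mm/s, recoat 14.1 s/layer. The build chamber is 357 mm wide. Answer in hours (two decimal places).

17.78 hours

Layers = ⌈129/0.05⌉ = 2580.
Per-layer scan distance = 7380 / 0.14 = 52714.3 mm.
Laser time per layer = 52714.3 / 4920, so 10.7143 s.
Layer cycle = 10.7143 + 14.1, so 24.8143 s.
Total: 2580 × 24.8143 s = 64020.894 s → 17.78 hours.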